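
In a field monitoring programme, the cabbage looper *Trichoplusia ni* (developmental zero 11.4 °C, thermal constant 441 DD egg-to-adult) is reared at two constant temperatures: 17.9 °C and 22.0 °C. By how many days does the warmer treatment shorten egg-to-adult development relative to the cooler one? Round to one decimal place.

At 17.9 °C: 441 / (17.9 − 11.4) = 441 / 6.5 = 67.846 d.
At 22.0 °C: 441 / (22.0 − 11.4) = 441 / 10.6 = 41.604 d.
Difference = |67.846 − 41.604| = 26.242 ≈ 26.2 days.

26.2 days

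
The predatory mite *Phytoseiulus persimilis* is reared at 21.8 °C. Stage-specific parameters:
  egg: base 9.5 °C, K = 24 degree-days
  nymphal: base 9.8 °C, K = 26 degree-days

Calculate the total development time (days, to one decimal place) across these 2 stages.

egg: 24 / (21.8 − 9.5) = 24 / 12.3 = 1.951 d.
nymphal: 26 / (21.8 − 9.8) = 26 / 12.0 = 2.167 d.
Sum = 4.118 ≈ 4.1 days.

4.1 days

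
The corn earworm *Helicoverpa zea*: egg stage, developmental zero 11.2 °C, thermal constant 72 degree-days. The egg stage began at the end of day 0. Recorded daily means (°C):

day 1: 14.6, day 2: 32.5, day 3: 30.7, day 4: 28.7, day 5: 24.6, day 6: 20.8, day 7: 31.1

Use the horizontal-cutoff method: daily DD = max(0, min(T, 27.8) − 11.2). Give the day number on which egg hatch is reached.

Daily DD above 11.2 °C (capped at 16.6): 3.4, 16.6, 16.6, 16.6, 13.4, 9.6, 16.6.
Cumulative: 3.4, 20.0, 36.6, 53.2, 66.6, 76.2, 92.8.
The total first reaches 72 DD on day 6.

day 6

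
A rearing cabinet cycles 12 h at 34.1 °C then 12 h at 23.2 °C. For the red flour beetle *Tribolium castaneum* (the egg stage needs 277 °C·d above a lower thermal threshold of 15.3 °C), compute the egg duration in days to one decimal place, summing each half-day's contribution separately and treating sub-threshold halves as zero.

20.7 days

Day half: max(0, 34.1 − 15.3) × 0.5 = 18.8 × 0.5 = 9.40 DD.
Night half: max(0, 23.2 − 15.3) × 0.5 = 7.9 × 0.5 = 3.95 DD.
Per 24 h: 13.35 DD/day.
Duration = 277 / 13.35 = 20.749 ≈ 20.7 days.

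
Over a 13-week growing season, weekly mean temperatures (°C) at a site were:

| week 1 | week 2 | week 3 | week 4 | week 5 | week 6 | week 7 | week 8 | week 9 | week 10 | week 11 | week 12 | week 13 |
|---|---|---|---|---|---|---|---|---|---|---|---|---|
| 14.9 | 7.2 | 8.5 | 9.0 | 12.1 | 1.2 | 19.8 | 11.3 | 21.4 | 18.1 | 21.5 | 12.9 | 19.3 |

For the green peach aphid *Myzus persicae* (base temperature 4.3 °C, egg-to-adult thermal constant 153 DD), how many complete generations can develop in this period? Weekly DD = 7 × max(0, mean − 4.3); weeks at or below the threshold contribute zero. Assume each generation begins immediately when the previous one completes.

Weekly DD (7 × max(0, T̄ − 4.3)): 74.2, 20.3, 29.4, 32.9, 54.6, 0.0, 108.5, 49.0, 119.7, 96.6, 120.4, 60.2, 105.0.
Season total = 870.8 DD.
Complete generations = ⌊870.8 / 153⌋ = 5.

5 generations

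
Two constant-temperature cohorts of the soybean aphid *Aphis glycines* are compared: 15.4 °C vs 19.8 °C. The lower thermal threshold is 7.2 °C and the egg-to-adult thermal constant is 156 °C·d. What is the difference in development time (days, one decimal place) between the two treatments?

At 15.4 °C: 156 / (15.4 − 7.2) = 156 / 8.2 = 19.024 d.
At 19.8 °C: 156 / (19.8 − 7.2) = 156 / 12.6 = 12.381 d.
Difference = |19.024 − 12.381| = 6.643 ≈ 6.6 days.

6.6 days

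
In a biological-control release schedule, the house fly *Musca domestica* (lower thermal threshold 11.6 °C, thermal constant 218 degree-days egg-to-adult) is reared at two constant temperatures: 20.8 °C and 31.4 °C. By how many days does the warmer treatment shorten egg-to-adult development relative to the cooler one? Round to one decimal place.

12.7 days

At 20.8 °C: 218 / (20.8 − 11.6) = 218 / 9.2 = 23.696 d.
At 31.4 °C: 218 / (31.4 − 11.6) = 218 / 19.8 = 11.010 d.
Difference = |23.696 − 11.010| = 12.686 ≈ 12.7 days.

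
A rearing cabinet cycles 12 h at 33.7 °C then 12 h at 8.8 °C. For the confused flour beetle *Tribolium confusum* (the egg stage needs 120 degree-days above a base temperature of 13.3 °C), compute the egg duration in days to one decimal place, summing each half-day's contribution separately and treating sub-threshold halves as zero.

Day half: max(0, 33.7 − 13.3) × 0.5 = 20.4 × 0.5 = 10.20 DD.
Night half: max(0, 8.8 − 13.3) × 0.5 = 0.0 × 0.5 = 0.00 DD.
Per 24 h: 10.20 DD/day.
Duration = 120 / 10.20 = 11.765 ≈ 11.8 days.

11.8 days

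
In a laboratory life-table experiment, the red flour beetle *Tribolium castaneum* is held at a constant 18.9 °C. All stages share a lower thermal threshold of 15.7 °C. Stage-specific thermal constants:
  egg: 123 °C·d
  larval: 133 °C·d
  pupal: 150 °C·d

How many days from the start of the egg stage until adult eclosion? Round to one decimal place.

126.9 days

Daily accumulation at 18.9 °C = 18.9 − 15.7 = 3.2 DD/day.
Total K = 123 + 133 + 150 = 406 DD.
Total duration = 406 / 3.2 = 126.875 ≈ 126.9 days.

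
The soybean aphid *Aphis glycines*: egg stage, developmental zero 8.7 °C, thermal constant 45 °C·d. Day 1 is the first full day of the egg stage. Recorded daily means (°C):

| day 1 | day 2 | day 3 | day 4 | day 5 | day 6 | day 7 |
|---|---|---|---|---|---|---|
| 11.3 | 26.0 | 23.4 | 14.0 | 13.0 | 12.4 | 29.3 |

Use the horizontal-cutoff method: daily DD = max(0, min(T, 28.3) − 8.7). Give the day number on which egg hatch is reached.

Daily DD above 8.7 °C (capped at 19.6): 2.6, 17.3, 14.7, 5.3, 4.3, 3.7, 19.6.
Cumulative: 2.6, 19.9, 34.6, 39.9, 44.2, 47.9, 67.5.
The total first reaches 45 DD on day 6.

day 6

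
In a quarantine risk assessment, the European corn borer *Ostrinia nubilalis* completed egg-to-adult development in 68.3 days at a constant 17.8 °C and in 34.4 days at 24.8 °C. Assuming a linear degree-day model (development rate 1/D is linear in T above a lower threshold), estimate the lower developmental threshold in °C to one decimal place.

10.7 °C

Linear rate model ⇒ the product D·(T − T_b) is constant across temperatures.
68.3·(17.8 − T_b) = 34.4·(24.8 − T_b)
T_b = (68.3·17.8 − 34.4·24.8) / (68.3 − 34.4) = 362.62 / 33.9 = 10.697 °C ≈ 10.7 °C.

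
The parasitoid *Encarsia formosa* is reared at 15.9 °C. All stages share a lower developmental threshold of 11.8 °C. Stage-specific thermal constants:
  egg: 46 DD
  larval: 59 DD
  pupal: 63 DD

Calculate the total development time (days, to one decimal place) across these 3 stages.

Daily accumulation at 15.9 °C = 15.9 − 11.8 = 4.1 DD/day.
Total K = 46 + 59 + 63 = 168 DD.
Total duration = 168 / 4.1 = 40.976 ≈ 41.0 days.

41.0 days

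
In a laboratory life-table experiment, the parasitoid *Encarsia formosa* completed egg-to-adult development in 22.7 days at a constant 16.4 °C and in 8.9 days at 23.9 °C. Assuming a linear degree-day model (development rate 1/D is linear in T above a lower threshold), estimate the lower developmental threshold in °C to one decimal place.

Equal thermal constants: D₁(T₁ − T_b) = D₂(T₂ − T_b).
22.7·(16.4 − T_b) = 8.9·(23.9 − T_b)
T_b = (22.7·16.4 − 8.9·23.9) / (22.7 − 8.9) = 159.57 / 13.8 = 11.563 °C ≈ 11.6 °C.

11.6 °C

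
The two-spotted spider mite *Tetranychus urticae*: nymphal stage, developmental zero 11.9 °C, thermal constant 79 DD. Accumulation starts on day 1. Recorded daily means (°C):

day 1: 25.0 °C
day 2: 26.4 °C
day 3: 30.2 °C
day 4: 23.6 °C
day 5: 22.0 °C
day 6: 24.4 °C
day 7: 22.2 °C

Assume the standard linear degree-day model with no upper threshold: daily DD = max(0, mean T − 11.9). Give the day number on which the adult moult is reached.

Daily DD above 11.9 °C: 13.1, 14.5, 18.3, 11.7, 10.1, 12.5, 10.3.
Cumulative: 13.1, 27.6, 45.9, 57.6, 67.7, 80.2, 90.5.
The total first reaches 79 DD on day 6.

day 6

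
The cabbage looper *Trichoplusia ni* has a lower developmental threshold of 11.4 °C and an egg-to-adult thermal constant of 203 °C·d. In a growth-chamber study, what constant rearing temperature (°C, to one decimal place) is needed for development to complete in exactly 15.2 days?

24.8 °C

Required daily accumulation = 203 / 15.2 = 13.355 DD/day.
T = T_base + 13.355 = 11.4 + 13.355 = 24.755 ≈ 24.8 °C.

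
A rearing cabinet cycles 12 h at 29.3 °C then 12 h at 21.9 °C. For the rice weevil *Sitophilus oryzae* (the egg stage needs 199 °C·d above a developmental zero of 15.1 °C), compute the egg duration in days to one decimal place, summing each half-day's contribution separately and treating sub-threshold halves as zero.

Day half: max(0, 29.3 − 15.1) × 0.5 = 14.2 × 0.5 = 7.10 DD.
Night half: max(0, 21.9 − 15.1) × 0.5 = 6.8 × 0.5 = 3.40 DD.
Per 24 h: 10.50 DD/day.
Duration = 199 / 10.50 = 18.952 ≈ 19.0 days.

19.0 days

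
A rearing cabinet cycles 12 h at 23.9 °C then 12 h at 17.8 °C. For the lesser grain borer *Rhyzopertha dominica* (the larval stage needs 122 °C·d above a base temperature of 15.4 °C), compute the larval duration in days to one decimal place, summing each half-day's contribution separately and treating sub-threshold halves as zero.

Day half: max(0, 23.9 − 15.4) × 0.5 = 8.5 × 0.5 = 4.25 DD.
Night half: max(0, 17.8 − 15.4) × 0.5 = 2.4 × 0.5 = 1.20 DD.
Per 24 h: 5.45 DD/day.
Duration = 122 / 5.45 = 22.385 ≈ 22.4 days.

22.4 days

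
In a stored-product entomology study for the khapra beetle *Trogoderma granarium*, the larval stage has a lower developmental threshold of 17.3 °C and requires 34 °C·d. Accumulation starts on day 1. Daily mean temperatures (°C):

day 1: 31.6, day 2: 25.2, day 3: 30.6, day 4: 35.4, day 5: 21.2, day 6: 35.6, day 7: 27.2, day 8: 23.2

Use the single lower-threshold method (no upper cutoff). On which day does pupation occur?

Daily DD above 17.3 °C: 14.3, 7.9, 13.3, 18.1, 3.9, 18.3, 9.9, 5.9.
Cumulative: 14.3, 22.2, 35.5, 53.6, 57.5, 75.8, 85.7, 91.6.
The total first reaches 34 DD on day 3.

day 3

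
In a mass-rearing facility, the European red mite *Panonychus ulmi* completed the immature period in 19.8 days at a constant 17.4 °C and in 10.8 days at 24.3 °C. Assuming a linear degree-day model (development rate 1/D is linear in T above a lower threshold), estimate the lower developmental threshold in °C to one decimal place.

Under the model K = D·(T − T_b), so D₁·(T₁ − T_b) = D₂·(T₂ − T_b).
19.8·(17.4 − T_b) = 10.8·(24.3 − T_b)
T_b = (19.8·17.4 − 10.8·24.3) / (19.8 − 10.8) = 82.08 / 9.0 = 9.120 °C ≈ 9.1 °C.

9.1 °C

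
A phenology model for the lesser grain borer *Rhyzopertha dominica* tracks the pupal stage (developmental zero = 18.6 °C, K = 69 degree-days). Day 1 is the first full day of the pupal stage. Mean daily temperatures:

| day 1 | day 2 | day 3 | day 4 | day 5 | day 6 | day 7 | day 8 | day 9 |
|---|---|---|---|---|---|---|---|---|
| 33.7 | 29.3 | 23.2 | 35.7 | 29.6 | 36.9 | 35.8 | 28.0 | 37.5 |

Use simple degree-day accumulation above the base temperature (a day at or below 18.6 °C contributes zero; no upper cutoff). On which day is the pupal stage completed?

Daily DD above 18.6 °C: 15.1, 10.7, 4.6, 17.1, 11.0, 18.3, 17.2, 9.4, 18.9.
Cumulative: 15.1, 25.8, 30.4, 47.5, 58.5, 76.8, 94.0, 103.4, 122.3.
The total first reaches 69 DD on day 6.

day 6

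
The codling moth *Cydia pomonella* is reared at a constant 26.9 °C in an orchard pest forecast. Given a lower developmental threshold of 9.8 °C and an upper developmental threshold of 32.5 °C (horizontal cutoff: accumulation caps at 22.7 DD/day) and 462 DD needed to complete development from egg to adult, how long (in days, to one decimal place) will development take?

27.0 days

Daily accumulation = 26.9 − 9.8 = 17.1 DD/day.
Duration = 462 / 17.1 = 27.018 ≈ 27.0 days.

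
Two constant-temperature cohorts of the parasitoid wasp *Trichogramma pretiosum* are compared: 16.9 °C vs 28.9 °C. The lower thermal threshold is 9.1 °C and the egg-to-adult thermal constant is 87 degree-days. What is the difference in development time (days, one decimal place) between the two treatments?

6.8 days

At 16.9 °C: 87 / (16.9 − 9.1) = 87 / 7.8 = 11.154 d.
At 28.9 °C: 87 / (28.9 − 9.1) = 87 / 19.8 = 4.394 d.
Difference = |11.154 − 4.394| = 6.760 ≈ 6.8 days.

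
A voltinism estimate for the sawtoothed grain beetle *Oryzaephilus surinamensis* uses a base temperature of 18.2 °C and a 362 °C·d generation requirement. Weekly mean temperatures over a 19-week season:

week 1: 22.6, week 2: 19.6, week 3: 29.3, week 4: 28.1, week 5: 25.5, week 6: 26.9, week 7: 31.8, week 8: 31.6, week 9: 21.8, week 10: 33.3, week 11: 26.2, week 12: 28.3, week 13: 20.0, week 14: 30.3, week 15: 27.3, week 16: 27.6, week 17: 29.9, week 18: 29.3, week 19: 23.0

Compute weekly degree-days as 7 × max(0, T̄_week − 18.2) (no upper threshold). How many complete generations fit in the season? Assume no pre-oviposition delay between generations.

3 generations

Weekly DD (7 × max(0, T̄ − 18.2)): 30.8, 9.8, 77.7, 69.3, 51.1, 60.9, 95.2, 93.8, 25.2, 105.7, 56.0, 70.7, 12.6, 84.7, 63.7, 65.8, 81.9, 77.7, 33.6.
Season total = 1166.2 DD.
Complete generations = ⌊1166.2 / 362⌋ = 3.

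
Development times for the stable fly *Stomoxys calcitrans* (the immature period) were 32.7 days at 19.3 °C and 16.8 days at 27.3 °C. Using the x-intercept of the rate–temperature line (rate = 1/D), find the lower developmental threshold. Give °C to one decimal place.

10.8 °C

Equal thermal constants: D₁(T₁ − T_b) = D₂(T₂ − T_b).
32.7·(19.3 − T_b) = 16.8·(27.3 − T_b)
T_b = (32.7·19.3 − 16.8·27.3) / (32.7 − 16.8) = 172.47 / 15.9 = 10.847 °C ≈ 10.8 °C.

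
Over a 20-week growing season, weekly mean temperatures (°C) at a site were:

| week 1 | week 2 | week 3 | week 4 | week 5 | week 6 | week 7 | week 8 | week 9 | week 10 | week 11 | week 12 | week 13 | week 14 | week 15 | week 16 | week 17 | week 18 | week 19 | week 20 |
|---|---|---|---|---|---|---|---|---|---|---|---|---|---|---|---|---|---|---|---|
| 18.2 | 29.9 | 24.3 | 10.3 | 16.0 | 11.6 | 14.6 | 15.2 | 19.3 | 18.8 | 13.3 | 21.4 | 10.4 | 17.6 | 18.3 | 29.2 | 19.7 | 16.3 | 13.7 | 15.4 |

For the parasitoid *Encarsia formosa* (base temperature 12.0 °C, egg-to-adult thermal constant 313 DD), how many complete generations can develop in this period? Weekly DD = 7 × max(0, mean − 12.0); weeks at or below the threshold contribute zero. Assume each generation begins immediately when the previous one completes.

Weekly DD (7 × max(0, T̄ − 12.0)): 43.4, 125.3, 86.1, 0.0, 28.0, 0.0, 18.2, 22.4, 51.1, 47.6, 9.1, 65.8, 0.0, 39.2, 44.1, 120.4, 53.9, 30.1, 11.9, 23.8.
Season total = 820.4 DD.
Complete generations = ⌊820.4 / 313⌋ = 2.

2 generations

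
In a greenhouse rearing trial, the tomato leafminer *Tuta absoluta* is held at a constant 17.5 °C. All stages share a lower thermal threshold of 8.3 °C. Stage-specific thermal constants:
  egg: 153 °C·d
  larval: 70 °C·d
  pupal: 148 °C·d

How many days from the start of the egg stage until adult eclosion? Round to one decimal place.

Daily accumulation at 17.5 °C = 17.5 − 8.3 = 9.2 DD/day.
Total K = 153 + 70 + 148 = 371 DD.
Total duration = 371 / 9.2 = 40.326 ≈ 40.3 days.

40.3 days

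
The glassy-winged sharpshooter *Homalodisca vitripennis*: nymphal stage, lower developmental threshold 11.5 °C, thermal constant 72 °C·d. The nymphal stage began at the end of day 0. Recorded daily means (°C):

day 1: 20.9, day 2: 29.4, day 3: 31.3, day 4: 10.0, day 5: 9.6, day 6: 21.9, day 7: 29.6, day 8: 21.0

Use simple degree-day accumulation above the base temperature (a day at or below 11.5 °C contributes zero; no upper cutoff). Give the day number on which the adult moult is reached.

day 7

Daily DD above 11.5 °C: 9.4, 17.9, 19.8, 0.0, 0.0, 10.4, 18.1, 9.5.
Cumulative: 9.4, 27.3, 47.1, 47.1, 47.1, 57.5, 75.6, 85.1.
The total first reaches 72 DD on day 7.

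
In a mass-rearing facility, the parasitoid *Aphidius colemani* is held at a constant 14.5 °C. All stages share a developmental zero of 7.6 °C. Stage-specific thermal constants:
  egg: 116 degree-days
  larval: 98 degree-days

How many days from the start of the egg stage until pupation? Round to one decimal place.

31.0 days

Daily accumulation at 14.5 °C = 14.5 − 7.6 = 6.9 DD/day.
Total K = 116 + 98 = 214 DD.
Total duration = 214 / 6.9 = 31.014 ≈ 31.0 days.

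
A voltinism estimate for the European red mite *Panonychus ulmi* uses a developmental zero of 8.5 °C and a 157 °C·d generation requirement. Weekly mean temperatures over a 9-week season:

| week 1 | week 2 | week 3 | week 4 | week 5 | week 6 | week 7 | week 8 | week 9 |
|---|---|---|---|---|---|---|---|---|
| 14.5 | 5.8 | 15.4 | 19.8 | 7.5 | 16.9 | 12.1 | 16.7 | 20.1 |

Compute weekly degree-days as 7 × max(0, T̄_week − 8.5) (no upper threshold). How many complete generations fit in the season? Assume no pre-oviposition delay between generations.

2 generations

Weekly DD (7 × max(0, T̄ − 8.5)): 42.0, 0.0, 48.3, 79.1, 0.0, 58.8, 25.2, 57.4, 81.2.
Season total = 392.0 DD.
Complete generations = ⌊392.0 / 157⌋ = 2.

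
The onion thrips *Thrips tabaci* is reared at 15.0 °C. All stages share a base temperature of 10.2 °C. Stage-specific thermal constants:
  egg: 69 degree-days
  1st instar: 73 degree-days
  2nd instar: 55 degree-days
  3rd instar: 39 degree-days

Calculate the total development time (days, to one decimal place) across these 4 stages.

Daily accumulation at 15.0 °C = 15.0 − 10.2 = 4.8 DD/day.
Total K = 69 + 73 + 55 + 39 = 236 DD.
Total duration = 236 / 4.8 = 49.167 ≈ 49.2 days.

49.2 days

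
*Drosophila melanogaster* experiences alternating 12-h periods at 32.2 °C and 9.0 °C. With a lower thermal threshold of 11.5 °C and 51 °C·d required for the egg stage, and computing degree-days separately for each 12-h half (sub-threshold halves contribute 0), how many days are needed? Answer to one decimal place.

4.9 days

Day half: max(0, 32.2 − 11.5) × 0.5 = 20.7 × 0.5 = 10.35 DD.
Night half: max(0, 9.0 − 11.5) × 0.5 = 0.0 × 0.5 = 0.00 DD.
Per 24 h: 10.35 DD/day.
Duration = 51 / 10.35 = 4.928 ≈ 4.9 days.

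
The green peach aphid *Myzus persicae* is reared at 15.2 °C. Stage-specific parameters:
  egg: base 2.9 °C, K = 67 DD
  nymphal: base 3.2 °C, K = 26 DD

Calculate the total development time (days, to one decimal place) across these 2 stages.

egg: 67 / (15.2 − 2.9) = 67 / 12.3 = 5.447 d.
nymphal: 26 / (15.2 − 3.2) = 26 / 12.0 = 2.167 d.
Sum = 7.614 ≈ 7.6 days.

7.6 days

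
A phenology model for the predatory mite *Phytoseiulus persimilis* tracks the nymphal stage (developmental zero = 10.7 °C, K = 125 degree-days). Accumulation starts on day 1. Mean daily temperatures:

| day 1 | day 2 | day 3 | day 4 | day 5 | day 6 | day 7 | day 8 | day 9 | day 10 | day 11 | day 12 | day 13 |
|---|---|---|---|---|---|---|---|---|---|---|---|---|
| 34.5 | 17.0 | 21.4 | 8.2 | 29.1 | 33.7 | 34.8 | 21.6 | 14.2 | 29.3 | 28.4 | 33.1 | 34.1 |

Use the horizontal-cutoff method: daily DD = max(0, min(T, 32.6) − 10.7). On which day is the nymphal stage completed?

day 10

Daily DD above 10.7 °C (capped at 21.9): 21.9, 6.3, 10.7, 0.0, 18.4, 21.9, 21.9, 10.9, 3.5, 18.6, 17.7, 21.9, 21.9.
Cumulative: 21.9, 28.2, 38.9, 38.9, 57.3, 79.2, 101.1, 112.0, 115.5, 134.1, 151.8, 173.7, 195.6.
The total first reaches 125 DD on day 10.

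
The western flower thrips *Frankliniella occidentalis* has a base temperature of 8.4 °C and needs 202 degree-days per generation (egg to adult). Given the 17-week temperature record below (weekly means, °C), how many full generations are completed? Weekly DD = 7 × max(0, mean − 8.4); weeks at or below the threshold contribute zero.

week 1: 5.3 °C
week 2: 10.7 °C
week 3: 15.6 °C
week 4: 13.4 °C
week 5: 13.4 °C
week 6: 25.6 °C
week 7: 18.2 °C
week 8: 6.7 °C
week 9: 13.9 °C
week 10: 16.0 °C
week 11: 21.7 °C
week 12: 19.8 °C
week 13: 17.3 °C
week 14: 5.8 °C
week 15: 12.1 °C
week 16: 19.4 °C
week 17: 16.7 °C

Weekly DD (7 × max(0, T̄ − 8.4)): 0.0, 16.1, 50.4, 35.0, 35.0, 120.4, 68.6, 0.0, 38.5, 53.2, 93.1, 79.8, 62.3, 0.0, 25.9, 77.0, 58.1.
Season total = 813.4 DD.
Complete generations = ⌊813.4 / 202⌋ = 4.

4 generations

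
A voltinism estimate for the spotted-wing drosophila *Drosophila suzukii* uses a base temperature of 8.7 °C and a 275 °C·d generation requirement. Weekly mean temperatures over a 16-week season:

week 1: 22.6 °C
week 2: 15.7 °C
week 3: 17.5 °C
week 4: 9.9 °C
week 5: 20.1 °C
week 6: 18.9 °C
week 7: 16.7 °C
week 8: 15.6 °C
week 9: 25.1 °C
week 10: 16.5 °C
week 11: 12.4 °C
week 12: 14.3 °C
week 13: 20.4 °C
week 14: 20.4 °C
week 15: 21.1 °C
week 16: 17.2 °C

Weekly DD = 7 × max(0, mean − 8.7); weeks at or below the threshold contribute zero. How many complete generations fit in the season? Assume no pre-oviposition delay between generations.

Weekly DD (7 × max(0, T̄ − 8.7)): 97.3, 49.0, 61.6, 8.4, 79.8, 71.4, 56.0, 48.3, 114.8, 54.6, 25.9, 39.2, 81.9, 81.9, 86.8, 59.5.
Season total = 1016.4 DD.
Complete generations = ⌊1016.4 / 275⌋ = 3.

3 generations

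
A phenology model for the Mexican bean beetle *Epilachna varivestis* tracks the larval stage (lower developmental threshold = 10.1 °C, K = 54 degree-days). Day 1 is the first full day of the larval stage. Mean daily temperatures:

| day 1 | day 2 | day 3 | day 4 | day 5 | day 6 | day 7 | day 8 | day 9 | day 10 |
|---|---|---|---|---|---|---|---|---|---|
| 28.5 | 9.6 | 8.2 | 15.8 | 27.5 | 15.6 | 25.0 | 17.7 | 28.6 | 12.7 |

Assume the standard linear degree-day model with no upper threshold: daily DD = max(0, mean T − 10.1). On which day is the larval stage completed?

Daily DD above 10.1 °C: 18.4, 0.0, 0.0, 5.7, 17.4, 5.5, 14.9, 7.6, 18.5, 2.6.
Cumulative: 18.4, 18.4, 18.4, 24.1, 41.5, 47.0, 61.9, 69.5, 88.0, 90.6.
The total first reaches 54 DD on day 7.

day 7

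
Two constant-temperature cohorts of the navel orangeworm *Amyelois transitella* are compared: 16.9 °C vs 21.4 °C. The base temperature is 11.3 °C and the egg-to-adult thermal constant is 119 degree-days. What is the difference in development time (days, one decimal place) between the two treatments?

At 16.9 °C: 119 / (16.9 − 11.3) = 119 / 5.6 = 21.250 d.
At 21.4 °C: 119 / (21.4 − 11.3) = 119 / 10.1 = 11.782 d.
Difference = |21.250 − 11.782| = 9.468 ≈ 9.5 days.

9.5 days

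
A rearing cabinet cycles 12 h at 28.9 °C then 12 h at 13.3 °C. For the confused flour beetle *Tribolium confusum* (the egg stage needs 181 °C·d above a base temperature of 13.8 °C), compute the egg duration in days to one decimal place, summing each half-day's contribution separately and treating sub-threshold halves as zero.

24.0 days

Day half: max(0, 28.9 − 13.8) × 0.5 = 15.1 × 0.5 = 7.55 DD.
Night half: max(0, 13.3 − 13.8) × 0.5 = 0.0 × 0.5 = 0.00 DD.
Per 24 h: 7.55 DD/day.
Duration = 181 / 7.55 = 23.974 ≈ 24.0 days.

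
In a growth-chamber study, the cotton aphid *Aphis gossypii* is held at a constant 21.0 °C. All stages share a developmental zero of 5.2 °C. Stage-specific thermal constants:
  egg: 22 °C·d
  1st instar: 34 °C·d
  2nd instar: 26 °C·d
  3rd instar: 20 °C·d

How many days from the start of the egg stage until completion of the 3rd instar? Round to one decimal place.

Daily accumulation at 21.0 °C = 21.0 − 5.2 = 15.8 DD/day.
Total K = 22 + 34 + 26 + 20 = 102 DD.
Total duration = 102 / 15.8 = 6.456 ≈ 6.5 days.

6.5 days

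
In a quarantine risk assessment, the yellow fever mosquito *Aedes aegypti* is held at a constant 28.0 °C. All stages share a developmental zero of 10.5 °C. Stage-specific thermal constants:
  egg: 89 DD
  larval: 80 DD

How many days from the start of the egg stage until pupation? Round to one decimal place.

9.7 days

Daily accumulation at 28.0 °C = 28.0 − 10.5 = 17.5 DD/day.
Total K = 89 + 80 = 169 DD.
Total duration = 169 / 17.5 = 9.657 ≈ 9.7 days.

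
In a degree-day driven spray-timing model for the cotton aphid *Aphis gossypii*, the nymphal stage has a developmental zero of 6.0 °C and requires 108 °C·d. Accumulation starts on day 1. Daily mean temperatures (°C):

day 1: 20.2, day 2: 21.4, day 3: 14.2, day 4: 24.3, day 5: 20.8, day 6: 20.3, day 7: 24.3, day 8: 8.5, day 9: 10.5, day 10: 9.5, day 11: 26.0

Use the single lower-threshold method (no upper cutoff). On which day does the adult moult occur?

Daily DD above 6.0 °C: 14.2, 15.4, 8.2, 18.3, 14.8, 14.3, 18.3, 2.5, 4.5, 3.5, 20.0.
Cumulative: 14.2, 29.6, 37.8, 56.1, 70.9, 85.2, 103.5, 106.0, 110.5, 114.0, 134.0.
The total first reaches 108 DD on day 9.

day 9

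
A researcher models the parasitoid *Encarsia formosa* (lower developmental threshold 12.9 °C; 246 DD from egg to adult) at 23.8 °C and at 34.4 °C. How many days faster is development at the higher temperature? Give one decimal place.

11.1 days

At 23.8 °C: 246 / (23.8 − 12.9) = 246 / 10.9 = 22.569 d.
At 34.4 °C: 246 / (34.4 − 12.9) = 246 / 21.5 = 11.442 d.
Difference = |22.569 − 11.442| = 11.127 ≈ 11.1 days.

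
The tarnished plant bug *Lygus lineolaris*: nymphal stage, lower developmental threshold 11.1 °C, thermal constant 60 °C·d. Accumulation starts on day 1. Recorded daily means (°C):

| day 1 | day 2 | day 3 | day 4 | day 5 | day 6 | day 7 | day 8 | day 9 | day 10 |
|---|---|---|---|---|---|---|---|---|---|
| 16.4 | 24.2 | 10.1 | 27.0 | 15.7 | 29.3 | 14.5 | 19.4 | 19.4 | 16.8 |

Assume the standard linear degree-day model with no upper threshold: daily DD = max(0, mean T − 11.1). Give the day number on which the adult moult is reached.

Daily DD above 11.1 °C: 5.3, 13.1, 0.0, 15.9, 4.6, 18.2, 3.4, 8.3, 8.3, 5.7.
Cumulative: 5.3, 18.4, 18.4, 34.3, 38.9, 57.1, 60.5, 68.8, 77.1, 82.8.
The total first reaches 60 DD on day 7.

day 7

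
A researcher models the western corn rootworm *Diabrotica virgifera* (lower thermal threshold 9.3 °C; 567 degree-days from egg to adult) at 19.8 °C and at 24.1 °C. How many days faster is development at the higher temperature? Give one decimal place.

15.7 days

At 19.8 °C: 567 / (19.8 − 9.3) = 567 / 10.5 = 54.000 d.
At 24.1 °C: 567 / (24.1 − 9.3) = 567 / 14.8 = 38.311 d.
Difference = |54.000 − 38.311| = 15.689 ≈ 15.7 days.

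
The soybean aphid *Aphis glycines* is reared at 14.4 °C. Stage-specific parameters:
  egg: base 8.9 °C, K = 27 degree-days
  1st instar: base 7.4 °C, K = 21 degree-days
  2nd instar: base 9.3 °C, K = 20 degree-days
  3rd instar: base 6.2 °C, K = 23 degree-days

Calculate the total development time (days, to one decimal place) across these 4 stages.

egg: 27 / (14.4 − 8.9) = 27 / 5.5 = 4.909 d.
1st instar: 21 / (14.4 − 7.4) = 21 / 7.0 = 3.000 d.
2nd instar: 20 / (14.4 − 9.3) = 20 / 5.1 = 3.922 d.
3rd instar: 23 / (14.4 − 6.2) = 23 / 8.2 = 2.805 d.
Sum = 14.636 ≈ 14.6 days.

14.6 days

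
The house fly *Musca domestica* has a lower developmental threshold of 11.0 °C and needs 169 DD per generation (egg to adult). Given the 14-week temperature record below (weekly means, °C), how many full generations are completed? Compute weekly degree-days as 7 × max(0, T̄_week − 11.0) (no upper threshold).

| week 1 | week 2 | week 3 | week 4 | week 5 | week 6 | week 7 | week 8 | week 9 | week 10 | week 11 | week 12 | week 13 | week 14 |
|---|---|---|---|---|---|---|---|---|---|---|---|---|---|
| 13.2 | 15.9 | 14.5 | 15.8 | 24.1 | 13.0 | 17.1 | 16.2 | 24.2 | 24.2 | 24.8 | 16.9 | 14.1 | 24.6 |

Weekly DD (7 × max(0, T̄ − 11.0)): 15.4, 34.3, 24.5, 33.6, 91.7, 14.0, 42.7, 36.4, 92.4, 92.4, 96.6, 41.3, 21.7, 95.2.
Season total = 732.2 DD.
Complete generations = ⌊732.2 / 169⌋ = 4.

4 generations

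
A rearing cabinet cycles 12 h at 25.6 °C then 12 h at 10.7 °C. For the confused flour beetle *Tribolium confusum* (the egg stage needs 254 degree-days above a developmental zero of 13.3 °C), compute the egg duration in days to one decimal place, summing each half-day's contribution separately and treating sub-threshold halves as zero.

41.3 days

Day half: max(0, 25.6 − 13.3) × 0.5 = 12.3 × 0.5 = 6.15 DD.
Night half: max(0, 10.7 − 13.3) × 0.5 = 0.0 × 0.5 = 0.00 DD.
Per 24 h: 6.15 DD/day.
Duration = 254 / 6.15 = 41.301 ≈ 41.3 days.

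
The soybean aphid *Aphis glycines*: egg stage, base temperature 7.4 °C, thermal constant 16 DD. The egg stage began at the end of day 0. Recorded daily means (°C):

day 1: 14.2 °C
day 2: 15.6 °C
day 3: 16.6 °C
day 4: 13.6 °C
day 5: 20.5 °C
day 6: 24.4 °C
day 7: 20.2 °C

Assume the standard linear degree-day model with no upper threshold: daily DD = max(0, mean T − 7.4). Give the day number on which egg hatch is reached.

Daily DD above 7.4 °C: 6.8, 8.2, 9.2, 6.2, 13.1, 17.0, 12.8.
Cumulative: 6.8, 15.0, 24.2, 30.4, 43.5, 60.5, 73.3.
The total first reaches 16 DD on day 3.

day 3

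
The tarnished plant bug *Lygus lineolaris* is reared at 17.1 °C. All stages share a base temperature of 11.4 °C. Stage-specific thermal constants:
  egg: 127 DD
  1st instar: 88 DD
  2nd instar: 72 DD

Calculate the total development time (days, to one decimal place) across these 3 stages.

50.4 days

Daily accumulation at 17.1 °C = 17.1 − 11.4 = 5.7 DD/day.
Total K = 127 + 88 + 72 = 287 DD.
Total duration = 287 / 5.7 = 50.351 ≈ 50.4 days.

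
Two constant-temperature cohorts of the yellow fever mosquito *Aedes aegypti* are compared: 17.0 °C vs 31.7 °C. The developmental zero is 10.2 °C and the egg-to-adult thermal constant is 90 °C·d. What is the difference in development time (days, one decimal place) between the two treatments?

9.0 days

At 17.0 °C: 90 / (17.0 − 10.2) = 90 / 6.8 = 13.235 d.
At 31.7 °C: 90 / (31.7 − 10.2) = 90 / 21.5 = 4.186 d.
Difference = |13.235 − 4.186| = 9.049 ≈ 9.0 days.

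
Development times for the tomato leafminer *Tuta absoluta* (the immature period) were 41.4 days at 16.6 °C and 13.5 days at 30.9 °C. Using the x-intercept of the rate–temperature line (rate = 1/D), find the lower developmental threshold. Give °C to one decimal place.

9.7 °C

Under the model K = D·(T − T_b), so D₁·(T₁ − T_b) = D₂·(T₂ − T_b).
41.4·(16.6 − T_b) = 13.5·(30.9 − T_b)
T_b = (41.4·16.6 − 13.5·30.9) / (41.4 − 13.5) = 270.09 / 27.9 = 9.681 °C ≈ 9.7 °C.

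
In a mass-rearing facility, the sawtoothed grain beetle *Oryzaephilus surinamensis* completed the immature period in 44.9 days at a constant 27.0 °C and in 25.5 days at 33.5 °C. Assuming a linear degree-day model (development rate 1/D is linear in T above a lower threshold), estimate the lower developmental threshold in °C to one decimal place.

Under the model K = D·(T − T_b), so D₁·(T₁ − T_b) = D₂·(T₂ − T_b).
44.9·(27.0 − T_b) = 25.5·(33.5 − T_b)
T_b = (44.9·27.0 − 25.5·33.5) / (44.9 − 25.5) = 358.05 / 19.4 = 18.456 °C ≈ 18.5 °C.

18.5 °C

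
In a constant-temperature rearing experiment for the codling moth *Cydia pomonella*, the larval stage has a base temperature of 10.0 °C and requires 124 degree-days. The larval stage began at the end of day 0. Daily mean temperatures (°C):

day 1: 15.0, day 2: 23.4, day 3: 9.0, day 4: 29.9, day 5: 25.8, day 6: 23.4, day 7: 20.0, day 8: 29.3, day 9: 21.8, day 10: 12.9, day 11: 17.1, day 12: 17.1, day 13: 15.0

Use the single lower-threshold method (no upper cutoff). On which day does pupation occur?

day 12

Daily DD above 10.0 °C: 5.0, 13.4, 0.0, 19.9, 15.8, 13.4, 10.0, 19.3, 11.8, 2.9, 7.1, 7.1, 5.0.
Cumulative: 5.0, 18.4, 18.4, 38.3, 54.1, 67.5, 77.5, 96.8, 108.6, 111.5, 118.6, 125.7, 130.7.
The total first reaches 124 DD on day 12.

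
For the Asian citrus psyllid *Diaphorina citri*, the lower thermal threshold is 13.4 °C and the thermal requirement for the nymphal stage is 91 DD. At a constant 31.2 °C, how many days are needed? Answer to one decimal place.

5.1 days

Daily accumulation = 31.2 − 13.4 = 17.8 DD/day.
Duration = 91 / 17.8 = 5.112 ≈ 5.1 days.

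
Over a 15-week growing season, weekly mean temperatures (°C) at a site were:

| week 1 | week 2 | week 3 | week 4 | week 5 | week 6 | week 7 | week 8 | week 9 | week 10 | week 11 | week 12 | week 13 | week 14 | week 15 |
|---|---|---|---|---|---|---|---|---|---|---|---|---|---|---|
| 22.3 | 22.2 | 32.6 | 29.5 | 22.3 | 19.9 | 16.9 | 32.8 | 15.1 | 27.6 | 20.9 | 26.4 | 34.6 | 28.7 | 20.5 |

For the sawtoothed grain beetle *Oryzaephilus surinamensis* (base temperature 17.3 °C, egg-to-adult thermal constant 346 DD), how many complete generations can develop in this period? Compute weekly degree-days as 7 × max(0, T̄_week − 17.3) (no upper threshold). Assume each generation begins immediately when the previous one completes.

Weekly DD (7 × max(0, T̄ − 17.3)): 35.0, 34.3, 107.1, 85.4, 35.0, 18.2, 0.0, 108.5, 0.0, 72.1, 25.2, 63.7, 121.1, 79.8, 22.4.
Season total = 807.8 DD.
Complete generations = ⌊807.8 / 346⌋ = 2.

2 generations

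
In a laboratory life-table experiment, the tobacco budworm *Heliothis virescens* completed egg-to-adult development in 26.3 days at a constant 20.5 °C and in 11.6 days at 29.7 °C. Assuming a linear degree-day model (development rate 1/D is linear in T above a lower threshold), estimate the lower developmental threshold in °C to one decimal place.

13.2 °C

Under the model K = D·(T − T_b), so D₁·(T₁ − T_b) = D₂·(T₂ − T_b).
26.3·(20.5 − T_b) = 11.6·(29.7 − T_b)
T_b = (26.3·20.5 − 11.6·29.7) / (26.3 − 11.6) = 194.63 / 14.7 = 13.240 °C ≈ 13.2 °C.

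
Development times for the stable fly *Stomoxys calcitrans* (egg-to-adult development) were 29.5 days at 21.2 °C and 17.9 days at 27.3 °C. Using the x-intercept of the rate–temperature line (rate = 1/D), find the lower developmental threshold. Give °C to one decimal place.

11.8 °C

Linear rate model ⇒ the product D·(T − T_b) is constant across temperatures.
29.5·(21.2 − T_b) = 17.9·(27.3 − T_b)
T_b = (29.5·21.2 − 17.9·27.3) / (29.5 − 17.9) = 136.73 / 11.6 = 11.787 °C ≈ 11.8 °C.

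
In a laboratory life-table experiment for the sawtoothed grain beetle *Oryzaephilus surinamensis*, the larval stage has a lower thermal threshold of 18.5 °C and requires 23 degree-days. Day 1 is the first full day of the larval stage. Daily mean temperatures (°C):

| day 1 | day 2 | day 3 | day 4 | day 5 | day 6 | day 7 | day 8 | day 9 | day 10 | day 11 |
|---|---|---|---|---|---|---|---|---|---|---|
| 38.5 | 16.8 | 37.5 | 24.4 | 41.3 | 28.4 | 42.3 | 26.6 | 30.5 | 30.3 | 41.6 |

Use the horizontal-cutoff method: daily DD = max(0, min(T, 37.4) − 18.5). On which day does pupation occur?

day 3

Daily DD above 18.5 °C (capped at 18.9): 18.9, 0.0, 18.9, 5.9, 18.9, 9.9, 18.9, 8.1, 12.0, 11.8, 18.9.
Cumulative: 18.9, 18.9, 37.8, 43.7, 62.6, 72.5, 91.4, 99.5, 111.5, 123.3, 142.2.
The total first reaches 23 DD on day 3.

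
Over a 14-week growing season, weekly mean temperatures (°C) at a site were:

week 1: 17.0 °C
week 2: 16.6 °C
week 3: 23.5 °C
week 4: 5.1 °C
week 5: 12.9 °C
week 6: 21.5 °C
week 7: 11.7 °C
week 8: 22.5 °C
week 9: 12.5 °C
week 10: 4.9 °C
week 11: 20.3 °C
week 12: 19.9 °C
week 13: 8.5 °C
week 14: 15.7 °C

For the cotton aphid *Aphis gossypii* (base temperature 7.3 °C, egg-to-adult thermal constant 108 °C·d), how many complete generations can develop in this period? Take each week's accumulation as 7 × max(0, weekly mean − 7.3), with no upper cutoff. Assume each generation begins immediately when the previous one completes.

7 generations

Weekly DD (7 × max(0, T̄ − 7.3)): 67.9, 65.1, 113.4, 0.0, 39.2, 99.4, 30.8, 106.4, 36.4, 0.0, 91.0, 88.2, 8.4, 58.8.
Season total = 805.0 DD.
Complete generations = ⌊805.0 / 108⌋ = 7.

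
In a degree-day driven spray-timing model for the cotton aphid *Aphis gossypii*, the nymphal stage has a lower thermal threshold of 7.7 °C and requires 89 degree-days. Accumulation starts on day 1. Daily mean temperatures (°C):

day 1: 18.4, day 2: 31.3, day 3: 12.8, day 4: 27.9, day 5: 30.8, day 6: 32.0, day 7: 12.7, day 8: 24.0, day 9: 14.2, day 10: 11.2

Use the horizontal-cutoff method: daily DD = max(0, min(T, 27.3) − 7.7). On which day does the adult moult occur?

day 6

Daily DD above 7.7 °C (capped at 19.6): 10.7, 19.6, 5.1, 19.6, 19.6, 19.6, 5.0, 16.3, 6.5, 3.5.
Cumulative: 10.7, 30.3, 35.4, 55.0, 74.6, 94.2, 99.2, 115.5, 122.0, 125.5.
The total first reaches 89 DD on day 6.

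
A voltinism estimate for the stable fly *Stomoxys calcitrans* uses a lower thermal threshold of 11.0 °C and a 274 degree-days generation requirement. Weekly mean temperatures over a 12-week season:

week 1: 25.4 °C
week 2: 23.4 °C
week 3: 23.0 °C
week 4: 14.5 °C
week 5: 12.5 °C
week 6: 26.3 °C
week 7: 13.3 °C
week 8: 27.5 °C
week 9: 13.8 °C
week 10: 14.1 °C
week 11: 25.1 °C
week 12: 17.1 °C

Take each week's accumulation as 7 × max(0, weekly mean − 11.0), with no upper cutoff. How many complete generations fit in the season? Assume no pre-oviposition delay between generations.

2 generations

Weekly DD (7 × max(0, T̄ − 11.0)): 100.8, 86.8, 84.0, 24.5, 10.5, 107.1, 16.1, 115.5, 19.6, 21.7, 98.7, 42.7.
Season total = 728.0 DD.
Complete generations = ⌊728.0 / 274⌋ = 2.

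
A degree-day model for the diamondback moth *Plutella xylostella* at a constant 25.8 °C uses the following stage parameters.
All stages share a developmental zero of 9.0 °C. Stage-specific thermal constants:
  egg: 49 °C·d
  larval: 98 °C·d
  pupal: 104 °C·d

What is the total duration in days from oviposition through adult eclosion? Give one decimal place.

14.9 days

Daily accumulation at 25.8 °C = 25.8 − 9.0 = 16.8 DD/day.
Total K = 49 + 98 + 104 = 251 DD.
Total duration = 251 / 16.8 = 14.940 ≈ 14.9 days.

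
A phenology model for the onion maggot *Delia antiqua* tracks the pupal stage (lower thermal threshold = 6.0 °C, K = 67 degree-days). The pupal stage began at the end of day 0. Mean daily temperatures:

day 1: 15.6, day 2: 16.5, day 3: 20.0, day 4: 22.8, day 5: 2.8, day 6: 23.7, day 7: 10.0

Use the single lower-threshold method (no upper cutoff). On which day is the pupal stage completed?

Daily DD above 6.0 °C: 9.6, 10.5, 14.0, 16.8, 0.0, 17.7, 4.0.
Cumulative: 9.6, 20.1, 34.1, 50.9, 50.9, 68.6, 72.6.
The total first reaches 67 DD on day 6.

day 6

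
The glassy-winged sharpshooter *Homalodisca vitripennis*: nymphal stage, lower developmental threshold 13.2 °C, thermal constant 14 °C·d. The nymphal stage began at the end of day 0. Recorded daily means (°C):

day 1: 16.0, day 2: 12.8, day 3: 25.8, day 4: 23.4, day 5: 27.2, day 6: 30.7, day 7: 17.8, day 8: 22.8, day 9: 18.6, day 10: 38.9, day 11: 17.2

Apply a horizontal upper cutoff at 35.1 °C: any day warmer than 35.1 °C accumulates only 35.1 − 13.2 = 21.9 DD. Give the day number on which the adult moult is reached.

Daily DD above 13.2 °C (capped at 21.9): 2.8, 0.0, 12.6, 10.2, 14.0, 17.5, 4.6, 9.6, 5.4, 21.9, 4.0.
Cumulative: 2.8, 2.8, 15.4, 25.6, 39.6, 57.1, 61.7, 71.3, 76.7, 98.6, 102.6.
The total first reaches 14 DD on day 3.

day 3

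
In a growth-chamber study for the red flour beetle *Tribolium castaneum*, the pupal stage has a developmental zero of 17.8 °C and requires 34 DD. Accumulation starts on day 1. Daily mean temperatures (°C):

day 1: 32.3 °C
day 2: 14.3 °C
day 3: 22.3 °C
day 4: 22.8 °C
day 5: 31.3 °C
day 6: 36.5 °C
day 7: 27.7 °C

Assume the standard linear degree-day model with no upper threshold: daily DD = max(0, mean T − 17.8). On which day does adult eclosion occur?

day 5

Daily DD above 17.8 °C: 14.5, 0.0, 4.5, 5.0, 13.5, 18.7, 9.9.
Cumulative: 14.5, 14.5, 19.0, 24.0, 37.5, 56.2, 66.1.
The total first reaches 34 DD on day 5.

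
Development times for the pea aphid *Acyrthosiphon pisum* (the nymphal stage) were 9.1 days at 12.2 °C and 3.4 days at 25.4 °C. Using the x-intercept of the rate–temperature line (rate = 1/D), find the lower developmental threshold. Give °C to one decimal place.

4.3 °C

Equal thermal constants: D₁(T₁ − T_b) = D₂(T₂ − T_b).
9.1·(12.2 − T_b) = 3.4·(25.4 − T_b)
T_b = (9.1·12.2 − 3.4·25.4) / (9.1 − 3.4) = 24.66 / 5.7 = 4.326 °C ≈ 4.3 °C.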